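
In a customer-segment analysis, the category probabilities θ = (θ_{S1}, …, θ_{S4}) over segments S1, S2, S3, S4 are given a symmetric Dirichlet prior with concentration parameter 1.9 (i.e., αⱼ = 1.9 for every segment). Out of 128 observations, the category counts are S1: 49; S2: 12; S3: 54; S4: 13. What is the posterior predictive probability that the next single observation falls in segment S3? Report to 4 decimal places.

The Dirichlet prior is conjugate to the Multinomial likelihood: each posterior αⱼ = prior αⱼ + observed count nⱼ.
Posterior concentration: (50.9, 13.9, 55.9, 14.9), total = 135.6.
P(next = S3 | data) = α_{S3}/Σα = 0.4122.

0.4122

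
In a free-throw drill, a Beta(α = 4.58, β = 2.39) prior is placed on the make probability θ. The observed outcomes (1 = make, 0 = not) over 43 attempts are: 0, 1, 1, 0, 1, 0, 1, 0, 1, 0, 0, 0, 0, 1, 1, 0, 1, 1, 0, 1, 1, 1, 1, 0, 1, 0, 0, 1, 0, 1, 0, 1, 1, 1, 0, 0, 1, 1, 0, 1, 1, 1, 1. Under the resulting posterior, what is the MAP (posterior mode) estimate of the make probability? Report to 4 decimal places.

0.5958

The Beta prior is conjugate to a Binomial/Bernoulli likelihood; the update adds successes to α and failures to β.
Posterior: Beta(α+k, β+n−k) = Beta(4.58+25, 2.39+18) = Beta(29.58, 20.39).
Mode of Beta(a,b) for a,b>1 is (a−1)/(a+b−2) = 28.58/47.97 = 0.5958.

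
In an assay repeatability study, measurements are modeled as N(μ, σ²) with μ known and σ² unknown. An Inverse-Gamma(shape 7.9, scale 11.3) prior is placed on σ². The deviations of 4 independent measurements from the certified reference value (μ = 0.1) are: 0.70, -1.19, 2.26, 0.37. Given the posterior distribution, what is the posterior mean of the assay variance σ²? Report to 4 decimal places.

1.6714

With known mean μ and an Inverse-Gamma(α, β) prior on σ², the Normal likelihood is conjugate: posterior is Inv-Gamma(α + n/2, β + Σ(xᵢ−μ)²/2).
Σ(xᵢ−μ)² = (0.70)² + (-1.19)² + (2.26)² + (0.37)² = 7.1506.
Posterior: Inv-Gamma(7.9 + 4/2, 11.3 + 7.1506/2) = Inv-Gamma(9.90, 14.87530).
E[σ²|data] = β/(α−1) = 14.87530/8.90 = 1.6714.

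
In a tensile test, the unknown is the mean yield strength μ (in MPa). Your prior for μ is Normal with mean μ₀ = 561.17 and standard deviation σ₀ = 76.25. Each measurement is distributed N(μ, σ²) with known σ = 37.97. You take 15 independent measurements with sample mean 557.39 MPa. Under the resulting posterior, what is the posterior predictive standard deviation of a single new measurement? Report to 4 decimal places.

For Normal data with known variance σ², a Normal(μ₀, σ₀²) prior on μ is conjugate. Posterior precision = 1/σ₀² + n/σ²; posterior mean is the precision-weighted average of μ₀ and x̄.
σ₀² = 76.25² = 5814.0625, σ² = 37.97² = 1441.7209; σ² + n·σ₀² = 1441.7209 + 15·5814.0625 = 88652.6584.
Posterior precision = 1/σ₀² + n/σ² = 1/5814.0625 + 15/1441.7209 = (σ² + n·σ₀²)/(σ₀²σ²) = 88652.6584/(5814.0625·1441.7209); posterior variance σₙ² = σ₀²σ²/(σ² + n·σ₀²) = 5814.0625·1441.7209/88652.6584 = 94.551653.
Predictive variance for one new observation = σₙ² + σ² = 5814.0625·1441.7209/88652.6584 + 1441.7209 = σ²·(σ₀² + 88652.6584)/88652.6584 = 1441.7209·94466.7209/88652.6584 = 1536.272553; SD = √(1441.7209·94466.7209/88652.6584) = 39.1953.

39.1953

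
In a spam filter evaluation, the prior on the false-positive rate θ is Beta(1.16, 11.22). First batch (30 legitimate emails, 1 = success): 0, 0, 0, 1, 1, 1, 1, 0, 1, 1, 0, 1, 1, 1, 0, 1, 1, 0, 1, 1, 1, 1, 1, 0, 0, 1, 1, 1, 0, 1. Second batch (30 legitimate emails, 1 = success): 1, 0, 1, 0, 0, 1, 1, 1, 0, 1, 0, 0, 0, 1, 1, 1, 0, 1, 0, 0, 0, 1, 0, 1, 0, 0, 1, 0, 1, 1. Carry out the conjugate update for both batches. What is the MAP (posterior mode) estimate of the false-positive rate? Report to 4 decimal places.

The Beta prior is conjugate to a Binomial/Bernoulli likelihood; the update adds successes to α and failures to β.
After batch 1: Beta(1.16+20, 11.22+10) = Beta(21.16, 21.22).
After batch 2: Beta(21.16+15, 21.22+15) = Beta(36.16, 36.22).
Mode of Beta(a,b) for a,b>1 is (a−1)/(a+b−2) = 35.16/70.38 = 0.4996.

0.4996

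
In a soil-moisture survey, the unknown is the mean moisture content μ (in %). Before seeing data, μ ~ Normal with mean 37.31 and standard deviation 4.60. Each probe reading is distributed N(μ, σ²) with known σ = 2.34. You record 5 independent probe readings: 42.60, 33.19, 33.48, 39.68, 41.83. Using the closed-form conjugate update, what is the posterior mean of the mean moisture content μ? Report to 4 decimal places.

38.1144

For Normal data with known variance σ², a Normal(μ₀, σ₀²) prior on μ is conjugate. Posterior precision = 1/σ₀² + n/σ²; posterior mean is the precision-weighted average of μ₀ and x̄.
Σxᵢ = 42.60 + 33.19 + 33.48 + 39.68 + 41.83 = 190.78, so n·x̄ = 190.78.
σ₀² = 4.60² = 21.16, σ² = 2.34² = 5.4756; σ² + n·σ₀² = 5.4756 + 5·21.16 = 111.2756.
Posterior mean = (μ₀/σ₀² + n·x̄/σ²)/(1/σ₀² + n/σ²) = (σ²·μ₀ + σ₀²·n·x̄)/(σ² + n·σ₀²) = (5.4756·37.31 + 21.16·190.78)/111.2756 = 4241.199436/111.2756 = 38.1144.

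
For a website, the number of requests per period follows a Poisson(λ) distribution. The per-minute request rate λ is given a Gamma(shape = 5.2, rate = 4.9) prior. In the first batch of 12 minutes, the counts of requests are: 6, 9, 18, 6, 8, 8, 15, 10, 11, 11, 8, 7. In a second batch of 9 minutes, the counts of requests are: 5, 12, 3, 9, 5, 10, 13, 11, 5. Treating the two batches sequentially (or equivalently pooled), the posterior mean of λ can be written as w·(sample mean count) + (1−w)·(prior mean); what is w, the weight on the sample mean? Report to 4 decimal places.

0.8108

With a Gamma(shape α, rate β) prior, the Poisson likelihood is conjugate: the posterior is Gamma(α + ΣXᵢ, β + n).
Total number of minutes: n = 12 + 9 = 21.
Posterior mean = (α₀+S)/(β₀+n) = [n/(β₀+n)]·(S/n) + [β₀/(β₀+n)]·(α₀/β₀), so only n and β₀ enter the weight.
Weight on data w = n/(β₀+n) = 21/(4.9+21) = 21/25.9 = 0.8108.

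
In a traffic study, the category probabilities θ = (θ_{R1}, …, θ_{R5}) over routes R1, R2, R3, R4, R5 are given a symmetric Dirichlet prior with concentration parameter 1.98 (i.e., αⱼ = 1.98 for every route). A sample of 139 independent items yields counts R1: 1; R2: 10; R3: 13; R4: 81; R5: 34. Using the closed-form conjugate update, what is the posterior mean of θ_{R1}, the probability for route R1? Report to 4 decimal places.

The Dirichlet prior is conjugate to the Multinomial likelihood: each posterior αⱼ = prior αⱼ + observed count nⱼ.
Posterior concentration: (2.98, 11.98, 14.98, 82.98, 35.98), total = 148.90.
E[θ_{R1}|data] = α_{R1}/Σα = 2.98/148.90 = 0.0200.

0.0200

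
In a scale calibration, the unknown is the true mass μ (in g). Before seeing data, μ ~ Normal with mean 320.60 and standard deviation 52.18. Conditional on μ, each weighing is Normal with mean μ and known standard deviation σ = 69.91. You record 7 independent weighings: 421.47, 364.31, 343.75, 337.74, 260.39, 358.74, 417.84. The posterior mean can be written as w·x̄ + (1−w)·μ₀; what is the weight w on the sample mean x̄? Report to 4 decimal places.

For Normal data with known variance σ², a Normal(μ₀, σ₀²) prior on μ is conjugate. Posterior precision = 1/σ₀² + n/σ²; posterior mean is the precision-weighted average of μ₀ and x̄.
σ₀² = 52.18² = 2722.7524, σ² = 69.91² = 4887.4081. Prior precision 1/σ₀² = 1/2722.7524; data precision n/σ² = 7/4887.4081.
w = (n/σ²)/(1/σ₀² + n/σ²) = n·σ₀²/(σ² + n·σ₀²) = 7·2722.7524/(4887.4081 + 7·2722.7524) = 19059.2668/23946.6749 = 0.7959.

0.7959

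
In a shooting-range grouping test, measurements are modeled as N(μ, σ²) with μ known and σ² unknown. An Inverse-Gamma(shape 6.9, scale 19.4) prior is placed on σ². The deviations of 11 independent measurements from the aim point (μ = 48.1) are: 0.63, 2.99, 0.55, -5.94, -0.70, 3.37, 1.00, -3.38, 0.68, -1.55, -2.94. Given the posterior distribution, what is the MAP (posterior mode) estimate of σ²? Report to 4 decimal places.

With known mean μ and an Inverse-Gamma(α, β) prior on σ², the Normal likelihood is conjugate: posterior is Inv-Gamma(α + n/2, β + Σ(xᵢ−μ)²/2).
Σ(xᵢ−μ)² = (0.63)² + (2.99)² + (0.55)² + (-5.94)² + (-0.70)² + (3.37)² + (1.00)² + (-3.38)² + (0.68)² + (-1.55)² + (-2.94)² = 80.7029.
Posterior: Inv-Gamma(6.9 + 11/2, 19.4 + 80.7029/2) = Inv-Gamma(12.40, 59.75145).
Mode = β/(α+1) = 59.75145/13.40 = 4.4591.

4.4591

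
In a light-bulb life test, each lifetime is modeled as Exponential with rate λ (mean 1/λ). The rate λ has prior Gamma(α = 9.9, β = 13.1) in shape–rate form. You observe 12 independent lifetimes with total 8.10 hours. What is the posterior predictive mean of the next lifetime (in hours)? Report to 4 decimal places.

1.0144

With a Gamma(shape α, rate β) prior on the exponential rate λ, the posterior after n observations with total T = Σxᵢ is Gamma(α+n, β+T).
Posterior: Gamma(9.9+12, 13.1+8.10) = Gamma(21.9, 21.20).
The predictive distribution for the next observation is Lomax; its mean is β/(α−1) = 21.20/20.9 = 1.0144.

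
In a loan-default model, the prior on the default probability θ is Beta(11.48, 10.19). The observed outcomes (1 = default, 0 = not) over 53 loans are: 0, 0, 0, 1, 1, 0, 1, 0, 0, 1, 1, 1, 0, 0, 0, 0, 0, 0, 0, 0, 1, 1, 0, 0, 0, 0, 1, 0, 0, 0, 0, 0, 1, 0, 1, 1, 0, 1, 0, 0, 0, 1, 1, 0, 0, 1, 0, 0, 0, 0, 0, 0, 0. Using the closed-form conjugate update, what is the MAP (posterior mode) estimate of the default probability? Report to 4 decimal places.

The Beta prior is conjugate to a Binomial/Bernoulli likelihood; the update adds successes to α and failures to β.
Posterior: Beta(α+k, β+n−k) = Beta(11.48+16, 10.19+37) = Beta(27.48, 47.19).
Mode of Beta(a,b) for a,b>1 is (a−1)/(a+b−2) = 26.48/72.67 = 0.3644.

0.3644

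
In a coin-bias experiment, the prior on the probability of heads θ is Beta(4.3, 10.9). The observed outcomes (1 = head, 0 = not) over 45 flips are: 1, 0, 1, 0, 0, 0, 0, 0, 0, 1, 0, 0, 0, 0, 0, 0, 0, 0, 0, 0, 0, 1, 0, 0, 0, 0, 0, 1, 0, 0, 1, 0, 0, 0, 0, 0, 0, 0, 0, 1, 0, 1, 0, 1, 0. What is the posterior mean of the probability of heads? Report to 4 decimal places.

The Beta prior is conjugate to a Binomial/Bernoulli likelihood; the update adds successes to α and failures to β.
Posterior: Beta(α+k, β+n−k) = Beta(4.3+9, 10.9+36) = Beta(13.3, 46.9).
Posterior mean = α/(α+β) = 13.3/60.2 = 0.2209.

0.2209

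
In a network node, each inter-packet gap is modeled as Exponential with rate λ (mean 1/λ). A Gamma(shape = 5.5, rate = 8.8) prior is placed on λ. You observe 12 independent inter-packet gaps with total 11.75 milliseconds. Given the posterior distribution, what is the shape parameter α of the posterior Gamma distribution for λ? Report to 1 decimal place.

17.5

With a Gamma(shape α, rate β) prior on the exponential rate λ, the posterior after n observations with total T = Σxᵢ is Gamma(α+n, β+T).
Posterior: Gamma(5.5+12, 8.8+11.75) = Gamma(17.5, 20.55).
Posterior α = 17.5.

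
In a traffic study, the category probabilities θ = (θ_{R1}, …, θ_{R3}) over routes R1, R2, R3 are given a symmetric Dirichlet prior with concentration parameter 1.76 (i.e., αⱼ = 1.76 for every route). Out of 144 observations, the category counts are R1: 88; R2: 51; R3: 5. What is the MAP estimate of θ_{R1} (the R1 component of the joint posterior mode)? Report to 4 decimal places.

0.6068

The Dirichlet prior is conjugate to the Multinomial likelihood: each posterior αⱼ = prior αⱼ + observed count nⱼ.
Posterior concentration: (89.76, 52.76, 6.76), total = 149.28.
Joint mode component: (α_{R1}−1)/(Σα−K) = 88.76/146.28 = 0.6068.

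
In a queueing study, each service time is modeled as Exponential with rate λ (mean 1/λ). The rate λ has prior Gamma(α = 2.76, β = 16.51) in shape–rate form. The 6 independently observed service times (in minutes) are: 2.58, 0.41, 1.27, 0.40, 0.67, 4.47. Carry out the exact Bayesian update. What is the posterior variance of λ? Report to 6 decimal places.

With a Gamma(shape α, rate β) prior on the exponential rate λ, the posterior after n observations with total T = Σxᵢ is Gamma(α+n, β+T).
Sum of observations T = 9.80 minutes; n = 6.
Posterior: Gamma(2.76+6, 16.51+9.80) = Gamma(8.76, 26.31).
Var = α/β² = 0.012655.

0.012655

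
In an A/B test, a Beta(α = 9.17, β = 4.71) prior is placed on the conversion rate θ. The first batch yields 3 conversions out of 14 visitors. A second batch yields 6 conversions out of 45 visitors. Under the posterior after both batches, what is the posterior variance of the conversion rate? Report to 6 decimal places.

0.002533

The Beta prior is conjugate to a Binomial/Bernoulli likelihood; the update adds successes to α and failures to β.
After batch 1: Beta(9.17+3, 4.71+11) = Beta(12.17, 15.71).
After batch 2: Beta(12.17+6, 15.71+39) = Beta(18.17, 54.71).
Var = αβ/((α+β)²(α+β+1)) = 18.17·54.71/(72.88²·73.88) = 0.002533.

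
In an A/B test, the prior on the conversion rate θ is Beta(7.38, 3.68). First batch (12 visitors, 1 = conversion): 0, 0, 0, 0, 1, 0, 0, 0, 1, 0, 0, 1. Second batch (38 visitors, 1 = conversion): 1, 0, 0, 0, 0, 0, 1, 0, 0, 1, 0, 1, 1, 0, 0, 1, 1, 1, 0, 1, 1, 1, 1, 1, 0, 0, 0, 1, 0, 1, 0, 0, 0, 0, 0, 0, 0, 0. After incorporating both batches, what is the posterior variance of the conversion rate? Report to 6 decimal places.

0.003914

The Beta prior is conjugate to a Binomial/Bernoulli likelihood; the update adds successes to α and failures to β.
After batch 1: Beta(7.38+3, 3.68+9) = Beta(10.38, 12.68).
After batch 2: Beta(10.38+15, 12.68+23) = Beta(25.38, 35.68).
Var = αβ/((α+β)²(α+β+1)) = 25.38·35.68/(61.06²·62.06) = 0.003914.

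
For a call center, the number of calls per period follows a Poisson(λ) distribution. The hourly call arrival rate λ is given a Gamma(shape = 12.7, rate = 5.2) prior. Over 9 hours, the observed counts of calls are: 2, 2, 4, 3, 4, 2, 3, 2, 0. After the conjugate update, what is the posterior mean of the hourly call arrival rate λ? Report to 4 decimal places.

2.4437

With a Gamma(shape α, rate β) prior, the Poisson likelihood is conjugate: the posterior is Gamma(α + ΣXᵢ, β + n).
Sum of counts S = 22 over n = 9 hours.
Posterior: Gamma(α+S, β+n) = Gamma(12.7+22, 5.2+9) = Gamma(34.7, 14.2).
Posterior mean = α/β = 34.7/14.2 = 2.4437.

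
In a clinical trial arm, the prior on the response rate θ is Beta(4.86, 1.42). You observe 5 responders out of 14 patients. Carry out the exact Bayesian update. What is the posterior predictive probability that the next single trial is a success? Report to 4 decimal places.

The Beta prior is conjugate to a Binomial/Bernoulli likelihood; the update adds successes to α and failures to β.
Posterior: Beta(α+k, β+n−k) = Beta(4.86+5, 1.42+9) = Beta(9.86, 10.42).
For a single future Bernoulli trial, P(success | data) = α/(α+β) = 0.4862.

0.4862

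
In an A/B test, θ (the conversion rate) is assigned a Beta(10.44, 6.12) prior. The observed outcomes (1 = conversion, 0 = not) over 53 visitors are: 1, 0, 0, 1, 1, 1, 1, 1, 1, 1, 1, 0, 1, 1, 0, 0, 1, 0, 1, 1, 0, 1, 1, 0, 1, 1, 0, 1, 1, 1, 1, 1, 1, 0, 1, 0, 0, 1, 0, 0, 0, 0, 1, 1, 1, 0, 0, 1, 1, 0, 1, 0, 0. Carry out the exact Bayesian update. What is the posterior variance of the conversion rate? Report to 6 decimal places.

The Beta prior is conjugate to a Binomial/Bernoulli likelihood; the update adds successes to α and failures to β.
Posterior: Beta(α+k, β+n−k) = Beta(10.44+32, 6.12+21) = Beta(42.44, 27.12).
Var = αβ/((α+β)²(α+β+1)) = 42.44·27.12/(69.56²·70.56) = 0.003371.

0.003371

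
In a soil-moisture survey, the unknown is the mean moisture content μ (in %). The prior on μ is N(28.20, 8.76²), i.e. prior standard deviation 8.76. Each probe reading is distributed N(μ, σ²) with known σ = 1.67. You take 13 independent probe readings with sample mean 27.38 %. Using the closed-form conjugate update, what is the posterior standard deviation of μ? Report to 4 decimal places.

For Normal data with known variance σ², a Normal(μ₀, σ₀²) prior on μ is conjugate. Posterior precision = 1/σ₀² + n/σ²; posterior mean is the precision-weighted average of μ₀ and x̄.
σ₀² = 8.76² = 76.7376, σ² = 1.67² = 2.7889; σ² + n·σ₀² = 2.7889 + 13·76.7376 = 1000.3777.
Posterior precision = 1/σ₀² + n/σ² = 1/76.7376 + 13/2.7889 = (σ² + n·σ₀²)/(σ₀²σ²) = 1000.3777/(76.7376·2.7889); posterior variance σₙ² = σ₀²σ²/(σ² + n·σ₀²) = 76.7376·2.7889/1000.3777 = 0.213933.
Posterior SD = √σₙ² = √(76.7376·2.7889/1000.3777) = 0.4625.

0.4625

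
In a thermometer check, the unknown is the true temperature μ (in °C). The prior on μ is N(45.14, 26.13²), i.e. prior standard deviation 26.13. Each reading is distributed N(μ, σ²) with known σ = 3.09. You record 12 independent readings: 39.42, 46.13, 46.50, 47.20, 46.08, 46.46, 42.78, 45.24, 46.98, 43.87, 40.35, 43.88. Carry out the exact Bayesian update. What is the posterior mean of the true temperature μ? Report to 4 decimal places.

44.5748

For Normal data with known variance σ², a Normal(μ₀, σ₀²) prior on μ is conjugate. Posterior precision = 1/σ₀² + n/σ²; posterior mean is the precision-weighted average of μ₀ and x̄.
Σxᵢ = 39.42 + 46.13 + 46.50 + 47.20 + 46.08 + 46.46 + 42.78 + 45.24 + 46.98 + 43.87 + 40.35 + 43.88 = 534.89, so n·x̄ = 534.89.
σ₀² = 26.13² = 682.7769, σ² = 3.09² = 9.5481; σ² + n·σ₀² = 9.5481 + 12·682.7769 = 8202.8709.
Posterior mean = (μ₀/σ₀² + n·x̄/σ²)/(1/σ₀² + n/σ²) = (σ²·μ₀ + σ₀²·n·x̄)/(σ² + n·σ₀²) = (9.5481·45.14 + 682.7769·534.89)/8202.8709 = 365641.537275/8202.8709 = 44.5748.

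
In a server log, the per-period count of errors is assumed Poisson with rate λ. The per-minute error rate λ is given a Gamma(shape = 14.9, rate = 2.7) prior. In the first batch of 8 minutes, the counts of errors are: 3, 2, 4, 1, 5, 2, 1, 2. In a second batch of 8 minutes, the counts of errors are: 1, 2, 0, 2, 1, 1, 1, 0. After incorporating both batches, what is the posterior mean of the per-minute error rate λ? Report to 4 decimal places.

2.2941

With a Gamma(shape α, rate β) prior, the Poisson likelihood is conjugate: the posterior is Gamma(α + ΣXᵢ, β + n).
Batch 1: sum of counts S = 20 over n = 8 minutes.
After batch 1: Gamma(α+S, β+n) = Gamma(14.9+20, 2.7+8) = Gamma(34.9, 10.7).
Batch 2: sum of counts S = 8 over n = 8 minutes.
After batch 2: Gamma(α+S, β+n) = Gamma(34.9+8, 10.7+8) = Gamma(42.9, 18.7).
Posterior mean = α/β = 42.9/18.7 = 2.2941.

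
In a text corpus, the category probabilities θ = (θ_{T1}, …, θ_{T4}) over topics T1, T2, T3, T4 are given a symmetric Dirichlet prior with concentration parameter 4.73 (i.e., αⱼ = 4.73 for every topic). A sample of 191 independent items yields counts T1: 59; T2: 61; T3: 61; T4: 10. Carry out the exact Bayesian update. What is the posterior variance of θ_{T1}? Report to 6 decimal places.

0.001002

The Dirichlet prior is conjugate to the Multinomial likelihood: each posterior αⱼ = prior αⱼ + observed count nⱼ.
Posterior concentration: (63.73, 65.73, 65.73, 14.73), total = 209.92.
Var[θ_j] = α_j(Σα−α_j)/((Σα)²(Σα+1)) = 63.73·146.19/(209.92²·210.92) = 0.001002.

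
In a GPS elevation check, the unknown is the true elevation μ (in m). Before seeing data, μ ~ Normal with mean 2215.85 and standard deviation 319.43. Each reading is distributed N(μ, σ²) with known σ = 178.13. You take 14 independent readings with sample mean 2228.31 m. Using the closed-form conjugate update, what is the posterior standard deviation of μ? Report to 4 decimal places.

For Normal data with known variance σ², a Normal(μ₀, σ₀²) prior on μ is conjugate. Posterior precision = 1/σ₀² + n/σ²; posterior mean is the precision-weighted average of μ₀ and x̄.
σ₀² = 319.43² = 102035.5249, σ² = 178.13² = 31730.2969; σ² + n·σ₀² = 31730.2969 + 14·102035.5249 = 1460227.6455.
Posterior precision = 1/σ₀² + n/σ² = 1/102035.5249 + 14/31730.2969 = (σ² + n·σ₀²)/(σ₀²σ²) = 1460227.6455/(102035.5249·31730.2969); posterior variance σₙ² = σ₀²σ²/(σ² + n·σ₀²) = 102035.5249·31730.2969/1460227.6455 = 2217.200523.
Posterior SD = √σₙ² = √(102035.5249·31730.2969/1460227.6455) = 47.0872.

47.0872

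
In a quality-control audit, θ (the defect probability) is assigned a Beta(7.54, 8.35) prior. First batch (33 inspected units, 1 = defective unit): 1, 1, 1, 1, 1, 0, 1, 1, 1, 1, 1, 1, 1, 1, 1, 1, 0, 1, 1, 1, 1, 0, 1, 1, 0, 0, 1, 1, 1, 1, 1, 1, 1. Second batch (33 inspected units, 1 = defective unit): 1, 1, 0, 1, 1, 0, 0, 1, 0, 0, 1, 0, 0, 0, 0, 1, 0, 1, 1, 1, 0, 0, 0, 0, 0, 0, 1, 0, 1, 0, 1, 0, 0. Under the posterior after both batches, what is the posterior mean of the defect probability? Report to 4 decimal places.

The Beta prior is conjugate to a Binomial/Bernoulli likelihood; the update adds successes to α and failures to β.
After batch 1: Beta(7.54+28, 8.35+5) = Beta(35.54, 13.35).
After batch 2: Beta(35.54+13, 13.35+20) = Beta(48.54, 33.35).
Posterior mean = α/(α+β) = 48.54/81.89 = 0.5927.

0.5927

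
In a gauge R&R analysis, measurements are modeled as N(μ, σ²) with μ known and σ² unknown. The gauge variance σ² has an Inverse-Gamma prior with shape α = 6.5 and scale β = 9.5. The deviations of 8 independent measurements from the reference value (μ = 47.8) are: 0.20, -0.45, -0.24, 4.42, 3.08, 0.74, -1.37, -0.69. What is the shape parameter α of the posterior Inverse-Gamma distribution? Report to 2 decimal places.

10.50

With known mean μ and an Inverse-Gamma(α, β) prior on σ², the Normal likelihood is conjugate: posterior is Inv-Gamma(α + n/2, β + Σ(xᵢ−μ)²/2).
Σ(xᵢ−μ)² = (0.20)² + (-0.45)² + (-0.24)² + (4.42)² + (3.08)² + (0.74)² + (-1.37)² + (-0.69)² = 32.2235.
Posterior: Inv-Gamma(6.5 + 8/2, 9.5 + 32.2235/2) = Inv-Gamma(10.50, 25.61175).
Posterior α = 10.50.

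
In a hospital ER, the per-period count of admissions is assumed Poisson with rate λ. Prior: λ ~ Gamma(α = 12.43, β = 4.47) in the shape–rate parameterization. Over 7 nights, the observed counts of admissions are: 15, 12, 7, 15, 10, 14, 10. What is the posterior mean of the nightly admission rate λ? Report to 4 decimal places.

8.3200

With a Gamma(shape α, rate β) prior, the Poisson likelihood is conjugate: the posterior is Gamma(α + ΣXᵢ, β + n).
Sum of counts S = 83 over n = 7 nights.
Posterior: Gamma(α+S, β+n) = Gamma(12.43+83, 4.47+7) = Gamma(95.43, 11.47).
Posterior mean = α/β = 95.43/11.47 = 8.3200.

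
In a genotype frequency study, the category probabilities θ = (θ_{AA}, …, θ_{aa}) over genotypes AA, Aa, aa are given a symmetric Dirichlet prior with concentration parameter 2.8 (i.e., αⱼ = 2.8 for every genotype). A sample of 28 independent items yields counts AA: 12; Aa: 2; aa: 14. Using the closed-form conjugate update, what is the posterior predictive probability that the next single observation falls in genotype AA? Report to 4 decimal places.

0.4066

The Dirichlet prior is conjugate to the Multinomial likelihood: each posterior αⱼ = prior αⱼ + observed count nⱼ.
Posterior concentration: (14.8, 4.8, 16.8), total = 36.4.
P(next = AA | data) = α_{AA}/Σα = 0.4066.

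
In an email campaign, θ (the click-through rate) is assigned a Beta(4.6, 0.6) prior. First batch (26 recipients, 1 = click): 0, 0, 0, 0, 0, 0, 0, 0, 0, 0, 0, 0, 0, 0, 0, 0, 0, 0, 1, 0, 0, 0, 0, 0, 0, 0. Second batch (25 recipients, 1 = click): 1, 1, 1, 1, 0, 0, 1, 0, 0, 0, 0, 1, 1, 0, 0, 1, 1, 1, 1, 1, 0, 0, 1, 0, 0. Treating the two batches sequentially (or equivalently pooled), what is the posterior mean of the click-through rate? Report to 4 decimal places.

The Beta prior is conjugate to a Binomial/Bernoulli likelihood; the update adds successes to α and failures to β.
After batch 1: Beta(4.6+1, 0.6+25) = Beta(5.6, 25.6).
After batch 2: Beta(5.6+13, 25.6+12) = Beta(18.6, 37.6).
Posterior mean = α/(α+β) = 18.6/56.2 = 0.3310.

0.3310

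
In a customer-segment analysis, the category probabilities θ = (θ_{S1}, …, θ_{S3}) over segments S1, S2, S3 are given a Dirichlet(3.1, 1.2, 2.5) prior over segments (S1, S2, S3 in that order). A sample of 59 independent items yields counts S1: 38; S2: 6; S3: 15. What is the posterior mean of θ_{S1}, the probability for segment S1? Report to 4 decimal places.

0.6246

The Dirichlet prior is conjugate to the Multinomial likelihood: each posterior αⱼ = prior αⱼ + observed count nⱼ.
Posterior concentration: (41.1, 7.2, 17.5), total = 65.8.
E[θ_{S1}|data] = α_{S1}/Σα = 41.1/65.8 = 0.6246.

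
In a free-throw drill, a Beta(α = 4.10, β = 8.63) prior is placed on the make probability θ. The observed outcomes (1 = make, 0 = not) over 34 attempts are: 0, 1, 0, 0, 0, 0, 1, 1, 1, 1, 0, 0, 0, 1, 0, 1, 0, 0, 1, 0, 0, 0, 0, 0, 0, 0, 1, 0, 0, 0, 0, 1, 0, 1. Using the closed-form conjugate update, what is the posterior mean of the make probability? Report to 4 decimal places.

0.3231

The Beta prior is conjugate to a Binomial/Bernoulli likelihood; the update adds successes to α and failures to β.
Posterior: Beta(α+k, β+n−k) = Beta(4.10+11, 8.63+23) = Beta(15.10, 31.63).
Posterior mean = α/(α+β) = 15.10/46.73 = 0.3231.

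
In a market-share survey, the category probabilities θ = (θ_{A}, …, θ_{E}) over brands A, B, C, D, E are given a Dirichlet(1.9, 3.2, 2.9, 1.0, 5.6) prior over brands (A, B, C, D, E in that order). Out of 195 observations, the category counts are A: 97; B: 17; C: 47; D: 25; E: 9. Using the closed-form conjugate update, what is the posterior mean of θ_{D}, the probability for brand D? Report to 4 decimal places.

0.1240

The Dirichlet prior is conjugate to the Multinomial likelihood: each posterior αⱼ = prior αⱼ + observed count nⱼ.
Posterior concentration: (98.9, 20.2, 49.9, 26.0, 14.6), total = 209.6.
E[θ_{D}|data] = α_{D}/Σα = 26.0/209.6 = 0.1240.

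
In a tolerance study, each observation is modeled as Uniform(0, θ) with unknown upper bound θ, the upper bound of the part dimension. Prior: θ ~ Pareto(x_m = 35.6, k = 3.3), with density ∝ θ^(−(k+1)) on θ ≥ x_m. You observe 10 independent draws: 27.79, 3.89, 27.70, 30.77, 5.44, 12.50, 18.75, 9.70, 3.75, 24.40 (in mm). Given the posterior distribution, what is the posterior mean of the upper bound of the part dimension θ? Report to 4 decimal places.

A Pareto(scale x_m, shape k) prior on the upper bound θ of Uniform(0, θ) is conjugate: posterior is Pareto(max(x_m, max xᵢ), k + n).
Sample maximum = 30.77; prior scale x_m = 35.6 → posterior scale = max = 35.60.
Posterior shape = 3.3 + 10 = 13.3.
E[θ|data] = k·x_m/(k−1) = 13.3·35.60/12.3 = 38.4943.

38.4943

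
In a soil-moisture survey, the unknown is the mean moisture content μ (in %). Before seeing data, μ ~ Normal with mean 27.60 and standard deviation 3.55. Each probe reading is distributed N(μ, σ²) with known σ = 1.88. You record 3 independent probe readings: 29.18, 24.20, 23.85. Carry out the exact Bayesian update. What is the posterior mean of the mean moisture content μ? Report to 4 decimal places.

For Normal data with known variance σ², a Normal(μ₀, σ₀²) prior on μ is conjugate. Posterior precision = 1/σ₀² + n/σ²; posterior mean is the precision-weighted average of μ₀ and x̄.
Σxᵢ = 29.18 + 24.20 + 23.85 = 77.23, so n·x̄ = 77.23.
σ₀² = 3.55² = 12.6025, σ² = 1.88² = 3.5344; σ² + n·σ₀² = 3.5344 + 3·12.6025 = 41.3419.
Posterior mean = (μ₀/σ₀² + n·x̄/σ²)/(1/σ₀² + n/σ²) = (σ²·μ₀ + σ₀²·n·x̄)/(σ² + n·σ₀²) = (3.5344·27.60 + 12.6025·77.23)/41.3419 = 1070.840515/41.3419 = 25.9021.

25.9021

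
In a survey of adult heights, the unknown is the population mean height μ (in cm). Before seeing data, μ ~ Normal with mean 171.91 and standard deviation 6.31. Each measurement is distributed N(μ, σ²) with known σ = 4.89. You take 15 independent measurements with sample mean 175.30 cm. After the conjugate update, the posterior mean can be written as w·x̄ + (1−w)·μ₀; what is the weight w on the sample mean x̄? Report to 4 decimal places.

For Normal data with known variance σ², a Normal(μ₀, σ₀²) prior on μ is conjugate. Posterior precision = 1/σ₀² + n/σ²; posterior mean is the precision-weighted average of μ₀ and x̄.
σ₀² = 6.31² = 39.8161, σ² = 4.89² = 23.9121. Prior precision 1/σ₀² = 1/39.8161; data precision n/σ² = 15/23.9121.
w = (n/σ²)/(1/σ₀² + n/σ²) = n·σ₀²/(σ² + n·σ₀²) = 15·39.8161/(23.9121 + 15·39.8161) = 597.2415/621.1536 = 0.9615.

0.9615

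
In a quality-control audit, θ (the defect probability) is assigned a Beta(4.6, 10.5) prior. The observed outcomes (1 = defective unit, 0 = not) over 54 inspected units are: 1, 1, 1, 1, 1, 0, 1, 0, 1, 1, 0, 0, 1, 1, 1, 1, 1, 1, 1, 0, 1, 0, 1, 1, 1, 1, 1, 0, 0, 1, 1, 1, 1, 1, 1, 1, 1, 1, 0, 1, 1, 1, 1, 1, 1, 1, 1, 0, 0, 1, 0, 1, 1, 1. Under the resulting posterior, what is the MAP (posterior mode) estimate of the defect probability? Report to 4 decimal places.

The Beta prior is conjugate to a Binomial/Bernoulli likelihood; the update adds successes to α and failures to β.
Posterior: Beta(α+k, β+n−k) = Beta(4.6+42, 10.5+12) = Beta(46.6, 22.5).
Mode of Beta(a,b) for a,b>1 is (a−1)/(a+b−2) = 45.6/67.1 = 0.6796.

0.6796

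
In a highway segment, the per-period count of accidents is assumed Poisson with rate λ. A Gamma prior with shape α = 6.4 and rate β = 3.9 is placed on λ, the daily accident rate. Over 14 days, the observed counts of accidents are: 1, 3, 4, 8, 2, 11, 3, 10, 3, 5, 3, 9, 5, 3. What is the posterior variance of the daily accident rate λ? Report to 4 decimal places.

With a Gamma(shape α, rate β) prior, the Poisson likelihood is conjugate: the posterior is Gamma(α + ΣXᵢ, β + n).
Sum of counts S = 70 over n = 14 days.
Posterior: Gamma(α+S, β+n) = Gamma(6.4+70, 3.9+14) = Gamma(76.4, 17.9).
Var = α/β² = 76.4/17.9² = 0.2384.

0.2384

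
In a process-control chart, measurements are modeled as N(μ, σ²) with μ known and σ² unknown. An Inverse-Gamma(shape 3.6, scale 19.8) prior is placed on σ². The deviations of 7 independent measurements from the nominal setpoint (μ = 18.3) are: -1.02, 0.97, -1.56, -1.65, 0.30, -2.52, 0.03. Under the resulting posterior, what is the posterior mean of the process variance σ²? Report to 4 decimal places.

4.3589

With known mean μ and an Inverse-Gamma(α, β) prior on σ², the Normal likelihood is conjugate: posterior is Inv-Gamma(α + n/2, β + Σ(xᵢ−μ)²/2).
Σ(xᵢ−μ)² = (-1.02)² + (0.97)² + (-1.56)² + (-1.65)² + (0.30)² + (-2.52)² + (0.03)² = 13.5787.
Posterior: Inv-Gamma(3.6 + 7/2, 19.8 + 13.5787/2) = Inv-Gamma(7.10, 26.58935).
E[σ²|data] = β/(α−1) = 26.58935/6.10 = 4.3589.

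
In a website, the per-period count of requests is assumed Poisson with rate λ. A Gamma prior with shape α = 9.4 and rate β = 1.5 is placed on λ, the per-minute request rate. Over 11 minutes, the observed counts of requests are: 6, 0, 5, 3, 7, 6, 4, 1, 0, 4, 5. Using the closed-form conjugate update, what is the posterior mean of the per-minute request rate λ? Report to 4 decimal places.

With a Gamma(shape α, rate β) prior, the Poisson likelihood is conjugate: the posterior is Gamma(α + ΣXᵢ, β + n).
Sum of counts S = 41 over n = 11 minutes.
Posterior: Gamma(α+S, β+n) = Gamma(9.4+41, 1.5+11) = Gamma(50.4, 12.5).
Posterior mean = α/β = 50.4/12.5 = 4.0320.

4.0320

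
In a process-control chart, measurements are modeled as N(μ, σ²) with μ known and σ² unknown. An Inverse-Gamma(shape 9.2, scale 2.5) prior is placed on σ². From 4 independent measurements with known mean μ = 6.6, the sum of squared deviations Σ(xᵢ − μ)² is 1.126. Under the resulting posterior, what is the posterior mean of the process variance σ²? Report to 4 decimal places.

0.3003

With known mean μ and an Inverse-Gamma(α, β) prior on σ², the Normal likelihood is conjugate: posterior is Inv-Gamma(α + n/2, β + Σ(xᵢ−μ)²/2).
Posterior: Inv-Gamma(9.2 + 4/2, 2.5 + 1.126/2) = Inv-Gamma(11.20, 3.0630).
E[σ²|data] = β/(α−1) = 3.0630/10.20 = 0.3003.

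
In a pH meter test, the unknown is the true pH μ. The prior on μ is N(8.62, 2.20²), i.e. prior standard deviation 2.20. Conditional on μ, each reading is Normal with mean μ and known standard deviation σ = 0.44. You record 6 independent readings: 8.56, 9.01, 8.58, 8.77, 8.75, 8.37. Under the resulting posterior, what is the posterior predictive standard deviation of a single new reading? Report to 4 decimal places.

0.4750

For Normal data with known variance σ², a Normal(μ₀, σ₀²) prior on μ is conjugate. Posterior precision = 1/σ₀² + n/σ²; posterior mean is the precision-weighted average of μ₀ and x̄.
σ₀² = 2.20² = 4.84, σ² = 0.44² = 0.1936; σ² + n·σ₀² = 0.1936 + 6·4.84 = 29.2336.
Posterior precision = 1/σ₀² + n/σ² = 1/4.84 + 6/0.1936 = (σ² + n·σ₀²)/(σ₀²σ²) = 29.2336/(4.84·0.1936); posterior variance σₙ² = σ₀²σ²/(σ² + n·σ₀²) = 4.84·0.1936/29.2336 = 0.032053.
Predictive variance for one new observation = σₙ² + σ² = 4.84·0.1936/29.2336 + 0.1936 = σ²·(σ₀² + 29.2336)/29.2336 = 0.1936·34.0736/29.2336 = 0.225653; SD = √(0.1936·34.0736/29.2336) = 0.4750.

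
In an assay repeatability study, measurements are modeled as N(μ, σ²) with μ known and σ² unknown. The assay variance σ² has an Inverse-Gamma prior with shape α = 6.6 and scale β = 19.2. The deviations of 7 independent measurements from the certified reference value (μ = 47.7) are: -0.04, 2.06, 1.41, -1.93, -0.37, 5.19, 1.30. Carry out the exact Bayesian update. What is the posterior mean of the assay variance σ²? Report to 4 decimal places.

With known mean μ and an Inverse-Gamma(α, β) prior on σ², the Normal likelihood is conjugate: posterior is Inv-Gamma(α + n/2, β + Σ(xᵢ−μ)²/2).
Σ(xᵢ−μ)² = (-0.04)² + (2.06)² + (1.41)² + (-1.93)² + (-0.37)² + (5.19)² + (1.30)² = 38.7212.
Posterior: Inv-Gamma(6.6 + 7/2, 19.2 + 38.7212/2) = Inv-Gamma(10.10, 38.56060).
E[σ²|data] = β/(α−1) = 38.56060/9.10 = 4.2374.

4.2374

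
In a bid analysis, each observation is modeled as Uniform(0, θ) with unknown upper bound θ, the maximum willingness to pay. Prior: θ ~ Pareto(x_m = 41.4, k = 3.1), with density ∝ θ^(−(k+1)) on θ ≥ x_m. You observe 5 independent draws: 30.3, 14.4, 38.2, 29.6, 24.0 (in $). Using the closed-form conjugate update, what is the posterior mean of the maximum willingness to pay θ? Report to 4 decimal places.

47.2310

A Pareto(scale x_m, shape k) prior on the upper bound θ of Uniform(0, θ) is conjugate: posterior is Pareto(max(x_m, max xᵢ), k + n).
Sample maximum = 38.2; prior scale x_m = 41.4 → posterior scale = max = 41.4.
Posterior shape = 3.1 + 5 = 8.1.
E[θ|data] = k·x_m/(k−1) = 8.1·41.4/7.1 = 47.2310.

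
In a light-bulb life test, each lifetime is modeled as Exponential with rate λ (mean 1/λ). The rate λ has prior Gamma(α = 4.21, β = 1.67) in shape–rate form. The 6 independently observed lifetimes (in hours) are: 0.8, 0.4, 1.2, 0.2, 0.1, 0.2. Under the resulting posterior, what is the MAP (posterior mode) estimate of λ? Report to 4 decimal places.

2.0153

With a Gamma(shape α, rate β) prior on the exponential rate λ, the posterior after n observations with total T = Σxᵢ is Gamma(α+n, β+T).
Sum of observations T = 2.9 hours; n = 6.
Posterior: Gamma(4.21+6, 1.67+2.9) = Gamma(10.21, 4.57).
Mode = (α−1)/β = 2.0153.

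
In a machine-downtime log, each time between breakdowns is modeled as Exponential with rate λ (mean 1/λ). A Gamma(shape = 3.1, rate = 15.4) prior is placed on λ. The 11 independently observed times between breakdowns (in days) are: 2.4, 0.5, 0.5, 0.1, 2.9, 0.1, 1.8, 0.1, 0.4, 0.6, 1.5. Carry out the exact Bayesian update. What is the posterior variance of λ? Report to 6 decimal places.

0.020385

With a Gamma(shape α, rate β) prior on the exponential rate λ, the posterior after n observations with total T = Σxᵢ is Gamma(α+n, β+T).
Sum of observations T = 10.9 days; n = 11.
Posterior: Gamma(3.1+11, 15.4+10.9) = Gamma(14.1, 26.3).
Var = α/β² = 0.020385.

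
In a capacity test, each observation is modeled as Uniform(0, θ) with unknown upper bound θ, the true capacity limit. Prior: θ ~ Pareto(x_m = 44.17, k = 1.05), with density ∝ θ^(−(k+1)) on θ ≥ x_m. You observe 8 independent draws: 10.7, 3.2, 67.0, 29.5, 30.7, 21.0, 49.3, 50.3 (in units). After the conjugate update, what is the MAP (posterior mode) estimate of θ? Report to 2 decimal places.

67.00

A Pareto(scale x_m, shape k) prior on the upper bound θ of Uniform(0, θ) is conjugate: posterior is Pareto(max(x_m, max xᵢ), k + n).
Sample maximum = 67.0; prior scale x_m = 44.17 → posterior scale = max = 67.00.
Posterior shape = 1.05 + 8 = 9.05.
The Pareto density is decreasing on [x_m, ∞), so the mode is x_m = 67.00.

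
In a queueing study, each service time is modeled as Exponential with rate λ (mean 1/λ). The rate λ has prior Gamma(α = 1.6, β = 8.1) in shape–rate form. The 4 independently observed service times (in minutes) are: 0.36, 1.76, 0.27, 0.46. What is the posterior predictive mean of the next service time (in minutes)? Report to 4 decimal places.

2.3804

With a Gamma(shape α, rate β) prior on the exponential rate λ, the posterior after n observations with total T = Σxᵢ is Gamma(α+n, β+T).
Sum of observations T = 2.85 minutes; n = 4.
Posterior: Gamma(1.6+4, 8.1+2.85) = Gamma(5.6, 10.95).
The predictive distribution for the next observation is Lomax; its mean is β/(α−1) = 10.95/4.6 = 2.3804.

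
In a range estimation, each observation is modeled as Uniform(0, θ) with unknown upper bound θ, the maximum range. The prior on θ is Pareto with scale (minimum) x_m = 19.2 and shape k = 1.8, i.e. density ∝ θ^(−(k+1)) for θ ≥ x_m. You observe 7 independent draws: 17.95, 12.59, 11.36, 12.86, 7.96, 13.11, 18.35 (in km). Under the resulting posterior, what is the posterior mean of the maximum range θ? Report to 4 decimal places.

A Pareto(scale x_m, shape k) prior on the upper bound θ of Uniform(0, θ) is conjugate: posterior is Pareto(max(x_m, max xᵢ), k + n).
Sample maximum = 18.35; prior scale x_m = 19.2 → posterior scale = max = 19.20.
Posterior shape = 1.8 + 7 = 8.8.
E[θ|data] = k·x_m/(k−1) = 8.8·19.20/7.8 = 21.6615.

21.6615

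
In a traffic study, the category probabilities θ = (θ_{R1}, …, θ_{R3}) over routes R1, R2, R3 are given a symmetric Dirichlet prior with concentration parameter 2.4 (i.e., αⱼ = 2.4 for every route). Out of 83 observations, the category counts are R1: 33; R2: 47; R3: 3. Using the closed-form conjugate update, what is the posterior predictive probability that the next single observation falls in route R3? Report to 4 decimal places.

0.0599

The Dirichlet prior is conjugate to the Multinomial likelihood: each posterior αⱼ = prior αⱼ + observed count nⱼ.
Posterior concentration: (35.4, 49.4, 5.4), total = 90.2.
P(next = R3 | data) = α_{R3}/Σα = 0.0599.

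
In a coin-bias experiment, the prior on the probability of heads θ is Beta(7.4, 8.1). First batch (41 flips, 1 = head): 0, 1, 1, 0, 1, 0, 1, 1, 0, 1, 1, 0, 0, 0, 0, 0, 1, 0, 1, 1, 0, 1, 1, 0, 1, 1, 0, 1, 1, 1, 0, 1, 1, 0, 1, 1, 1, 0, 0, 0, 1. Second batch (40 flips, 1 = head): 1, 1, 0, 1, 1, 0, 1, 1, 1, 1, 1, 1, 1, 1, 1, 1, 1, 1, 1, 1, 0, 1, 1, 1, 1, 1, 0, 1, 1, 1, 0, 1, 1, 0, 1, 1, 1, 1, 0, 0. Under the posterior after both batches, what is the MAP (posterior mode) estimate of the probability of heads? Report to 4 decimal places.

The Beta prior is conjugate to a Binomial/Bernoulli likelihood; the update adds successes to α and failures to β.
After batch 1: Beta(7.4+23, 8.1+18) = Beta(30.4, 26.1).
After batch 2: Beta(30.4+32, 26.1+8) = Beta(62.4, 34.1).
Mode of Beta(a,b) for a,b>1 is (a−1)/(a+b−2) = 61.4/94.5 = 0.6497.

0.6497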